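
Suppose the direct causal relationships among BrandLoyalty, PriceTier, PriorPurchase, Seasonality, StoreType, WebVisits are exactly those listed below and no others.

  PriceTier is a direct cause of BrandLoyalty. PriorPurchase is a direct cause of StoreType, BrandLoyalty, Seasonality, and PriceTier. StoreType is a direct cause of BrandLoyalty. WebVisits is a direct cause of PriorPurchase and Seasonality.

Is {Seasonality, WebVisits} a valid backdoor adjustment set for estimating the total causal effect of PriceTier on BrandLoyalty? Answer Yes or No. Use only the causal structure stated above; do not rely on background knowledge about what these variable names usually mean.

Backdoor paths from PriceTier to BrandLoyalty (paths whose first edge points into PriceTier):
  P1: PriceTier <- PriorPurchase -> StoreType -> BrandLoyalty
  P2: PriceTier <- PriorPurchase -> BrandLoyalty
Condition 1 (no descendant of PriceTier in the set): holds — descendants of PriceTier are {BrandLoyalty}; none are in {Seasonality, WebVisits}.
Condition 2 (every backdoor path blocked by {Seasonality, WebVisits}):
  P1: open — no interior node is in the conditioning set.
  P2: open — no interior node is in the conditioning set.
{Seasonality, WebVisits} does not satisfy the backdoor criterion.

No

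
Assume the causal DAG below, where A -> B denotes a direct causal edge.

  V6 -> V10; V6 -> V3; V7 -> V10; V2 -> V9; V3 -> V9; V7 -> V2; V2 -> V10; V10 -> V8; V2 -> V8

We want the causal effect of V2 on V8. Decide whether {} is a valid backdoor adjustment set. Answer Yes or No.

No

Backdoor paths from V2 to V8 (paths whose first edge points into V2):
  P1: V2 <- V7 -> V10 -> V8
Condition 1 (no descendant of V2 in the set): holds — descendants of V2 are {V10, V8, V9}; none are in {}.
Condition 2 (every backdoor path blocked by {}):
  P1: open — no interior node is in the conditioning set.
{} does not satisfy the backdoor criterion.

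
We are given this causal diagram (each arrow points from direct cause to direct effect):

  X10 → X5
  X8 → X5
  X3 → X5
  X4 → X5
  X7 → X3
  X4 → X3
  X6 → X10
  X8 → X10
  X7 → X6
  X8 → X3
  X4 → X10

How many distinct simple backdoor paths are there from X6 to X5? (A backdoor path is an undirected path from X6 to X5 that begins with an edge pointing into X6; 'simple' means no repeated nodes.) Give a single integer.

A backdoor path from X6 to X5 is any simple undirected path whose first edge points into X6 (i.e. leaves X6 via a parent).
Parents of X6: {X7}.
Enumerating:
  P1: X6 <- X7 -> X3 <- X8 -> X10 <- X4 -> X5
  P2: X6 <- X7 -> X3 <- X8 -> X10 -> X5
  P3: X6 <- X7 -> X3 <- X8 -> X5
  P4: X6 <- X7 -> X3 <- X4 -> X10 <- X8 -> X5
  P5: X6 <- X7 -> X3 <- X4 -> X10 -> X5
  P6: X6 <- X7 -> X3 <- X4 -> X5
  P7: X6 <- X7 -> X3 -> X5
That exhausts the simple backdoor paths. Count: 7.

7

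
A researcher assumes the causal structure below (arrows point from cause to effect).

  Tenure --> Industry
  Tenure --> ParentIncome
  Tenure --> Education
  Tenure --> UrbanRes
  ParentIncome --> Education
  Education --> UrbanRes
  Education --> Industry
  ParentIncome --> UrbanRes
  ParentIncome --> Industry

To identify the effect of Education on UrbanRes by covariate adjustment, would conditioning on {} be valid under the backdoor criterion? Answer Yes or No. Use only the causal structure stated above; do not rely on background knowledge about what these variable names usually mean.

No

Backdoor paths from Education to UrbanRes (paths whose first edge points into Education):
  P1: Education <- Tenure -> ParentIncome -> UrbanRes
  P2: Education <- Tenure -> Industry <- ParentIncome -> UrbanRes
  P3: Education <- Tenure -> UrbanRes
  P4: Education <- ParentIncome <- Tenure -> UrbanRes
  P5: Education <- ParentIncome -> Industry <- Tenure -> UrbanRes
  P6: Education <- ParentIncome -> UrbanRes
Condition 1 (no descendant of Education in the set): holds — descendants of Education are {Industry, UrbanRes}; none are in {}.
Condition 2 (every backdoor path blocked by {}):
  P1: open — no interior node is in the conditioning set.
  P2: blocked at collider Industry (neither it nor any descendant is in the conditioning set).
  P3: open — no interior node is in the conditioning set.
  P4: open — no interior node is in the conditioning set.
  P5: blocked at collider Industry (neither it nor any descendant is in the conditioning set).
  P6: open — no interior node is in the conditioning set.
{} does not satisfy the backdoor criterion.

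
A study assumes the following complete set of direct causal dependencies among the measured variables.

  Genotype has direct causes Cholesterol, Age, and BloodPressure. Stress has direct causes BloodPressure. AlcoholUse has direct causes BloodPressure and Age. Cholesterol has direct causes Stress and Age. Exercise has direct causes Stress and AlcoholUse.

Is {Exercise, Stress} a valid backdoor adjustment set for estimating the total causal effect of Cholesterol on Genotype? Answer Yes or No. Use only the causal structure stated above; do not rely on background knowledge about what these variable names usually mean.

Backdoor paths from Cholesterol to Genotype (paths whose first edge points into Cholesterol):
  P1: Cholesterol <- Age -> AlcoholUse <- BloodPressure -> Genotype
  P2: Cholesterol <- Age -> AlcoholUse -> Exercise <- Stress <- BloodPressure -> Genotype
  P3: Cholesterol <- Age -> Genotype
  P4: Cholesterol <- Stress <- BloodPressure -> AlcoholUse <- Age -> Genotype
  P5: Cholesterol <- Stress <- BloodPressure -> Genotype
  P6: Cholesterol <- Stress -> Exercise <- AlcoholUse <- BloodPressure -> Genotype
  P7: Cholesterol <- Stress -> Exercise <- AlcoholUse <- Age -> Genotype
Condition 1 (no descendant of Cholesterol in the set): holds — descendants of Cholesterol are {Genotype}; none are in {Exercise, Stress}.
Condition 2 (every backdoor path blocked by {Exercise, Stress}):
  P1: open — collider(s) AlcoholUse are conditioned on (or have a conditioned descendant) and no non-collider on the path is in the set.
  P2: blocked at chain node Stress ∈ conditioning set.
  P3: open — no interior node is in the conditioning set.
  P4: blocked at chain node Stress ∈ conditioning set.
  P5: blocked at chain node Stress ∈ conditioning set.
  P6: blocked at fork node Stress ∈ conditioning set.
  P7: blocked at fork node Stress ∈ conditioning set.
{Exercise, Stress} does not satisfy the backdoor criterion.

No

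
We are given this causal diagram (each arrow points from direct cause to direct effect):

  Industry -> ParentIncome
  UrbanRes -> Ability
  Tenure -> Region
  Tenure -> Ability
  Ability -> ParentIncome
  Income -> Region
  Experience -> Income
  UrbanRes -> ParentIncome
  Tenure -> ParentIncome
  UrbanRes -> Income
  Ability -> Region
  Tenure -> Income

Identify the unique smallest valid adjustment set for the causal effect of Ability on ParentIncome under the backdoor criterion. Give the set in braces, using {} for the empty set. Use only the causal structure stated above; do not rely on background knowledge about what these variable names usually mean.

{Tenure, UrbanRes}

Variables eligible for adjustment (non-descendants of Ability, excluding Ability and ParentIncome): {Experience, Income, Industry, Tenure, UrbanRes}.
Backdoor paths from Ability to ParentIncome:
  P1: Ability <- UrbanRes -> Income <- Tenure -> ParentIncome
  P2: Ability <- UrbanRes -> Income -> Region <- Tenure -> ParentIncome
  P3: Ability <- UrbanRes -> ParentIncome
  P4: Ability <- Tenure -> Income <- UrbanRes -> ParentIncome
  P5: Ability <- Tenure -> ParentIncome
  P6: Ability <- Tenure -> Region <- Income <- UrbanRes -> ParentIncome
The empty set is not sufficient: P3 (Ability <- UrbanRes -> ParentIncome) has no collider blocking it and no conditioned non-collider, so it is open.
Try {Tenure, UrbanRes}:
  P1: blocked at fork node UrbanRes ∈ conditioning set.
  P2: blocked at fork node UrbanRes ∈ conditioning set.
  P3: blocked at fork node UrbanRes ∈ conditioning set.
  P4: blocked at fork node Tenure ∈ conditioning set.
  P5: blocked at fork node Tenure ∈ conditioning set.
  P6: blocked at fork node Tenure ∈ conditioning set.
{Tenure, UrbanRes} contains no descendant of Ability and blocks every backdoor path.
Every element of {Tenure, UrbanRes} is needed (dropping Tenure leaves P5 open; dropping UrbanRes leaves P3 open), so no proper subset is valid.
Among all size-2 subsets of the eligible variables, only {Tenure, UrbanRes} blocks every backdoor path, so it is the unique smallest valid adjustment set.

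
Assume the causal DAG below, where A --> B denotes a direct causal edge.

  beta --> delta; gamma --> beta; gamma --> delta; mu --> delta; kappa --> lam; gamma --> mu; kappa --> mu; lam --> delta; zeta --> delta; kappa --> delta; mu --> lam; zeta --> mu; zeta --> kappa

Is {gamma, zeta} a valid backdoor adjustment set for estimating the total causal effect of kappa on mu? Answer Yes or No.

Backdoor paths from kappa to mu (paths whose first edge points into kappa):
  P1: kappa <- zeta -> mu
  P2: kappa <- zeta -> delta <- gamma -> mu
  P3: kappa <- zeta -> delta <- mu
  P4: kappa <- zeta -> delta <- lam <- mu
  P5: kappa <- zeta -> delta <- beta <- gamma -> mu
Condition 1 (no descendant of kappa in the set): holds — descendants of kappa are {delta, lam, mu}; none are in {gamma, zeta}.
Condition 2 (every backdoor path blocked by {gamma, zeta}):
  P1: blocked at fork node zeta ∈ conditioning set.
  P2: blocked at fork node zeta ∈ conditioning set.
  P3: blocked at fork node zeta ∈ conditioning set.
  P4: blocked at fork node zeta ∈ conditioning set.
  P5: blocked at fork node zeta ∈ conditioning set.
{gamma, zeta} satisfies the backdoor criterion.

Yes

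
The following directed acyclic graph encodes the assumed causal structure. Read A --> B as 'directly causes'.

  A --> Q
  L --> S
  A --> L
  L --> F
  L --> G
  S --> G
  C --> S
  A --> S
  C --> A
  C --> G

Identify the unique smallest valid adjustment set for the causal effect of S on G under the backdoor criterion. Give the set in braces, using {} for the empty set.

{C, L}

Variables eligible for adjustment (non-descendants of S, excluding S and G): {A, C, F, L, Q}.
Backdoor paths from S to G:
  P1: S <- C -> A -> L -> G
  P2: S <- C -> G
  P3: S <- A <- C -> G
  P4: S <- A -> L -> G
  P5: S <- L <- A <- C -> G
  P6: S <- L -> G
The empty set is not sufficient: P1 (S <- C -> A -> L -> G) has no collider blocking it and no conditioned non-collider, so it is open.
Try {C, L}:
  P1: blocked at fork node C ∈ conditioning set.
  P2: blocked at fork node C ∈ conditioning set.
  P3: blocked at fork node C ∈ conditioning set.
  P4: blocked at chain node L ∈ conditioning set.
  P5: blocked at chain node L ∈ conditioning set.
  P6: blocked at fork node L ∈ conditioning set.
{C, L} contains no descendant of S and blocks every backdoor path.
Every element of {C, L} is needed (dropping C leaves P2 open; dropping L leaves P4 open), so no proper subset is valid.
Among all size-2 subsets of the eligible variables, only {C, L} blocks every backdoor path, so it is the unique smallest valid adjustment set.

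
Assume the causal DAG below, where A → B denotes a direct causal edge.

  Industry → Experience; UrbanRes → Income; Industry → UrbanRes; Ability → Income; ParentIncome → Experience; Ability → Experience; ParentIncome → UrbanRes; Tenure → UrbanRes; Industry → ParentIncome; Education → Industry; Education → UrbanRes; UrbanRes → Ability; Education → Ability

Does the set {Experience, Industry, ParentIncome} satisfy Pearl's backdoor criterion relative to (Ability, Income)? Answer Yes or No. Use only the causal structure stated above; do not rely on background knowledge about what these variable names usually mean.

Backdoor paths from Ability to Income (paths whose first edge points into Ability):
  P1: Ability <- Education -> Industry -> ParentIncome -> UrbanRes -> Income
  P2: Ability <- Education -> Industry -> UrbanRes -> Income
  P3: Ability <- Education -> Industry -> Experience <- ParentIncome -> UrbanRes -> Income
  P4: Ability <- Education -> UrbanRes -> Income
  P5: Ability <- UrbanRes -> Income
Condition 1 (no descendant of Ability in the set): FAILS — Experience is a descendant of Ability.
Condition 2 (every backdoor path blocked by {Experience, Industry, ParentIncome}):
  P1: blocked at chain node Industry ∈ conditioning set.
  P2: blocked at chain node Industry ∈ conditioning set.
  P3: blocked at chain node Industry ∈ conditioning set.
  P4: open — no interior node is in the conditioning set.
  P5: open — no interior node is in the conditioning set.
{Experience, Industry, ParentIncome} does not satisfy the backdoor criterion.

No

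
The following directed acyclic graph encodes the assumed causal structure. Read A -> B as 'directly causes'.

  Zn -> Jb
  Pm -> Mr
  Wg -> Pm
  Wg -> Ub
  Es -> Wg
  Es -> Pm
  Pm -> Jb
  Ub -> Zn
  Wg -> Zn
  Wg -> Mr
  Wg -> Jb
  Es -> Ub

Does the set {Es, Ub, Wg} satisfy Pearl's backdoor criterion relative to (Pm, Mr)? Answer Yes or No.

Backdoor paths from Pm to Mr (paths whose first edge points into Pm):
  P1: Pm <- Es -> Wg -> Mr
  P2: Pm <- Es -> Ub <- Wg -> Mr
  P3: Pm <- Es -> Ub -> Zn <- Wg -> Mr
  P4: Pm <- Es -> Ub -> Zn -> Jb <- Wg -> Mr
  P5: Pm <- Wg -> Mr
Condition 1 (no descendant of Pm in the set): holds — descendants of Pm are {Jb, Mr}; none are in {Es, Ub, Wg}.
Condition 2 (every backdoor path blocked by {Es, Ub, Wg}):
  P1: blocked at fork node Es ∈ conditioning set.
  P2: blocked at fork node Es ∈ conditioning set.
  P3: blocked at fork node Es ∈ conditioning set.
  P4: blocked at fork node Es ∈ conditioning set.
  P5: blocked at fork node Wg ∈ conditioning set.
{Es, Ub, Wg} satisfies the backdoor criterion.

Yes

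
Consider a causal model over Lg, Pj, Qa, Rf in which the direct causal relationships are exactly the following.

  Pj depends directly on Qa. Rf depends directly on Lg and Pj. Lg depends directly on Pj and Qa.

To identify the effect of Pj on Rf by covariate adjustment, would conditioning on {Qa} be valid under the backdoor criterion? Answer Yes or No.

Yes

Backdoor paths from Pj to Rf (paths whose first edge points into Pj):
  P1: Pj <- Qa -> Lg -> Rf
Condition 1 (no descendant of Pj in the set): holds — descendants of Pj are {Lg, Rf}; none are in {Qa}.
Condition 2 (every backdoor path blocked by {Qa}):
  P1: blocked at fork node Qa ∈ conditioning set.
{Qa} satisfies the backdoor criterion.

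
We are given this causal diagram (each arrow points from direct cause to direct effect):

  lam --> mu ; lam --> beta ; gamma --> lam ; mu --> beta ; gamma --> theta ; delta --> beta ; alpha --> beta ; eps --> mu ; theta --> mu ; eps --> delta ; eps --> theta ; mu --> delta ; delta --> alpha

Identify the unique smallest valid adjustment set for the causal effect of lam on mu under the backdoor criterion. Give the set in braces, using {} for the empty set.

{gamma}

Variables eligible for adjustment (non-descendants of lam, excluding lam and mu): {eps, gamma, theta}.
Backdoor paths from lam to mu:
  P1: lam <- gamma -> theta <- eps -> mu
  P2: lam <- gamma -> theta <- eps -> delta <- mu
  P3: lam <- gamma -> theta <- eps -> delta -> alpha -> beta <- mu
  P4: lam <- gamma -> theta <- eps -> delta -> beta <- mu
  P5: lam <- gamma -> theta -> mu
The empty set is not sufficient: P5 (lam <- gamma -> theta -> mu) has no collider blocking it and no conditioned non-collider, so it is open.
Try {gamma}:
  P1: blocked at fork node gamma ∈ conditioning set.
  P2: blocked at fork node gamma ∈ conditioning set.
  P3: blocked at fork node gamma ∈ conditioning set.
  P4: blocked at fork node gamma ∈ conditioning set.
  P5: blocked at fork node gamma ∈ conditioning set.
{gamma} contains no descendant of lam and blocks every backdoor path.
No other singleton works — e.g. {eps} leaves P5 open — so {gamma} is the unique smallest valid adjustment set.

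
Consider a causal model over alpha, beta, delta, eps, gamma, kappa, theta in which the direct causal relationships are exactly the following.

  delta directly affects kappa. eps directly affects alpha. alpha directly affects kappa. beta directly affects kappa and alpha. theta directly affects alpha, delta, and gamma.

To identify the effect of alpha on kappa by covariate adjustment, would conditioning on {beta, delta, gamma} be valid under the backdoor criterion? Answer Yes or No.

Backdoor paths from alpha to kappa (paths whose first edge points into alpha):
  P1: alpha <- theta -> delta -> kappa
  P2: alpha <- beta -> kappa
Condition 1 (no descendant of alpha in the set): holds — descendants of alpha are {kappa}; none are in {beta, delta, gamma}.
Condition 2 (every backdoor path blocked by {beta, delta, gamma}):
  P1: blocked at chain node delta ∈ conditioning set.
  P2: blocked at fork node beta ∈ conditioning set.
{beta, delta, gamma} satisfies the backdoor criterion.

Yes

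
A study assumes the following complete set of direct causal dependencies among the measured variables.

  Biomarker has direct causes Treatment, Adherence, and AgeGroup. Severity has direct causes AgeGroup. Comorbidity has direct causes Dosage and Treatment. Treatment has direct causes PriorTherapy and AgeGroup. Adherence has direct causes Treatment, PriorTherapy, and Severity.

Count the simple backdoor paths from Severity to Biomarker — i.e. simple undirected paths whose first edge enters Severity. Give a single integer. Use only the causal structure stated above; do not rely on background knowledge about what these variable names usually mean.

4

A backdoor path from Severity to Biomarker is any simple undirected path whose first edge points into Severity (i.e. leaves Severity via a parent).
Parents of Severity: {AgeGroup}.
Enumerating:
  P1: Severity <- AgeGroup -> Treatment <- PriorTherapy -> Adherence -> Biomarker
  P2: Severity <- AgeGroup -> Treatment -> Adherence -> Biomarker
  P3: Severity <- AgeGroup -> Treatment -> Biomarker
  P4: Severity <- AgeGroup -> Biomarker
That exhausts the simple backdoor paths. Count: 4.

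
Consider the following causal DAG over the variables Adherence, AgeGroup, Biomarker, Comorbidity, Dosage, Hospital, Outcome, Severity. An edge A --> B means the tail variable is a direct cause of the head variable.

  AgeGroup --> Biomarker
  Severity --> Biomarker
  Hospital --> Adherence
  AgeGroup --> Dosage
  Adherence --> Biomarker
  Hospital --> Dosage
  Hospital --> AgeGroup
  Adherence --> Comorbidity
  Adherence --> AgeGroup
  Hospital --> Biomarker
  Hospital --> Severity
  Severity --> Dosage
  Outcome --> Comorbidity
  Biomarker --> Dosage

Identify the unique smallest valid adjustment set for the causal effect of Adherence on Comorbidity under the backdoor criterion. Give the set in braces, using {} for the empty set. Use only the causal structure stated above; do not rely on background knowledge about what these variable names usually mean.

Variables eligible for adjustment (non-descendants of Adherence, excluding Adherence and Comorbidity): {Hospital, Outcome, Severity}.
Backdoor paths from Adherence to Comorbidity:
  (none)
With no backdoor paths the empty set already satisfies the criterion, and it is trivially minimal.

{}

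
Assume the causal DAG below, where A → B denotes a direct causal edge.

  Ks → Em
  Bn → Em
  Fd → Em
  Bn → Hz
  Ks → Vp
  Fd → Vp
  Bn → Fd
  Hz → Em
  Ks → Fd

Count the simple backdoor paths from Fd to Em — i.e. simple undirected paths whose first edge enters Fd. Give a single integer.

A backdoor path from Fd to Em is any simple undirected path whose first edge points into Fd (i.e. leaves Fd via a parent).
Parents of Fd: {Bn, Ks}.
Enumerating:
  P1: Fd <- Ks -> Em
  P2: Fd <- Bn -> Hz -> Em
  P3: Fd <- Bn -> Em
That exhausts the simple backdoor paths. Count: 3.

3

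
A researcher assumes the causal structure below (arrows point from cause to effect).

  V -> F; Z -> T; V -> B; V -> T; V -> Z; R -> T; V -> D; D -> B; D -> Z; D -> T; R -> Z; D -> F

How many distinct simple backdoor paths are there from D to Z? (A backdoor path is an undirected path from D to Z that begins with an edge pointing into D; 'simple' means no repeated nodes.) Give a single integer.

A backdoor path from D to Z is any simple undirected path whose first edge points into D (i.e. leaves D via a parent).
Parents of D: {V}.
Enumerating:
  P1: D <- V -> Z
  P2: D <- V -> T <- R -> Z
  P3: D <- V -> T <- Z
That exhausts the simple backdoor paths. Count: 3.

3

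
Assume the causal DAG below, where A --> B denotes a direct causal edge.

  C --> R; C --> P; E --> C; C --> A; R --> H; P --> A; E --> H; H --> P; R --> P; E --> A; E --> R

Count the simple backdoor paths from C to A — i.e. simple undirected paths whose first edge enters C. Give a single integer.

5

A backdoor path from C to A is any simple undirected path whose first edge points into C (i.e. leaves C via a parent).
Parents of C: {E}.
Enumerating:
  P1: C <- E -> R -> H -> P -> A
  P2: C <- E -> R -> P -> A
  P3: C <- E -> H <- R -> P -> A
  P4: C <- E -> H -> P -> A
  P5: C <- E -> A
That exhausts the simple backdoor paths. Count: 5.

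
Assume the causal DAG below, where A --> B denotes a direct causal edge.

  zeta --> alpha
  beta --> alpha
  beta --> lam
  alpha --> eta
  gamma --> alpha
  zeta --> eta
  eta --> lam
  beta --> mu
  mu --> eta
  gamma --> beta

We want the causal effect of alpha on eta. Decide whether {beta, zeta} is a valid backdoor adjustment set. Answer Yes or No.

Yes

Backdoor paths from alpha to eta (paths whose first edge points into alpha):
  P1: alpha <- zeta -> eta
  P2: alpha <- gamma -> beta -> mu -> eta
  P3: alpha <- gamma -> beta -> lam <- eta
  P4: alpha <- beta -> mu -> eta
  P5: alpha <- beta -> lam <- eta
Condition 1 (no descendant of alpha in the set): holds — descendants of alpha are {eta, lam}; none are in {beta, zeta}.
Condition 2 (every backdoor path blocked by {beta, zeta}):
  P1: blocked at fork node zeta ∈ conditioning set.
  P2: blocked at chain node beta ∈ conditioning set.
  P3: blocked at chain node beta ∈ conditioning set.
  P4: blocked at fork node beta ∈ conditioning set.
  P5: blocked at fork node beta ∈ conditioning set.
{beta, zeta} satisfies the backdoor criterion.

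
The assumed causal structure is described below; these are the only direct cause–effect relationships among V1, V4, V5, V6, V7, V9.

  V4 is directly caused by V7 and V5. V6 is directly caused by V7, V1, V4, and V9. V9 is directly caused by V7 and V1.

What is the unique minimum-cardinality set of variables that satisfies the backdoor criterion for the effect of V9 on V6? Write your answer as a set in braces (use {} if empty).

Variables eligible for adjustment (non-descendants of V9, excluding V9 and V6): {V1, V4, V5, V7}.
Backdoor paths from V9 to V6:
  P1: V9 <- V7 -> V4 -> V6
  P2: V9 <- V7 -> V6
  P3: V9 <- V1 -> V6
The empty set is not sufficient: P1 (V9 <- V7 -> V4 -> V6) has no collider blocking it and no conditioned non-collider, so it is open.
Try {V1, V7}:
  P1: blocked at fork node V7 ∈ conditioning set.
  P2: blocked at fork node V7 ∈ conditioning set.
  P3: blocked at fork node V1 ∈ conditioning set.
{V1, V7} contains no descendant of V9 and blocks every backdoor path.
Every element of {V1, V7} is needed (dropping V1 leaves P3 open; dropping V7 leaves P1 open), so no proper subset is valid.
Among all size-2 subsets of the eligible variables, only {V1, V7} blocks every backdoor path, so it is the unique smallest valid adjustment set.

{V1, V7}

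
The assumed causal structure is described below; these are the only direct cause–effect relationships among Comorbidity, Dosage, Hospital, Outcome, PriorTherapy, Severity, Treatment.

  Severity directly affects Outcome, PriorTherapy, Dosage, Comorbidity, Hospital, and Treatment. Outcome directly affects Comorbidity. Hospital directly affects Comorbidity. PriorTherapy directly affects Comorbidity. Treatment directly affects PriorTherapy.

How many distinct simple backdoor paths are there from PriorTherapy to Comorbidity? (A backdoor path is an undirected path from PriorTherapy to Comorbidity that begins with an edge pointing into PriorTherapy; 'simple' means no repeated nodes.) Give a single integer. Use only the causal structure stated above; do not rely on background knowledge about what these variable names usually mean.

6

A backdoor path from PriorTherapy to Comorbidity is any simple undirected path whose first edge points into PriorTherapy (i.e. leaves PriorTherapy via a parent).
Parents of PriorTherapy: {Severity, Treatment}.
Enumerating:
  P1: PriorTherapy <- Severity -> Hospital -> Comorbidity
  P2: PriorTherapy <- Severity -> Outcome -> Comorbidity
  P3: PriorTherapy <- Severity -> Comorbidity
  P4: PriorTherapy <- Treatment <- Severity -> Hospital -> Comorbidity
  P5: PriorTherapy <- Treatment <- Severity -> Outcome -> Comorbidity
  P6: PriorTherapy <- Treatment <- Severity -> Comorbidity
That exhausts the simple backdoor paths. Count: 6.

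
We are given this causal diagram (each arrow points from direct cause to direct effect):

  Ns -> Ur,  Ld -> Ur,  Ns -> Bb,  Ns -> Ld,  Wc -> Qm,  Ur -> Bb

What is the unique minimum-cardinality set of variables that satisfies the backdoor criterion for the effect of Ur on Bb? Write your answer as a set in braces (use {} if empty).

Variables eligible for adjustment (non-descendants of Ur, excluding Ur and Bb): {Ld, Ns, Qm, Wc}.
Backdoor paths from Ur to Bb:
  P1: Ur <- Ns -> Bb
  P2: Ur <- Ld <- Ns -> Bb
The empty set is not sufficient: P1 (Ur <- Ns -> Bb) has no collider blocking it and no conditioned non-collider, so it is open.
Try {Ns}:
  P1: blocked at fork node Ns ∈ conditioning set.
  P2: blocked at fork node Ns ∈ conditioning set.
{Ns} contains no descendant of Ur and blocks every backdoor path.
No other singleton works — e.g. {Wc} leaves P1 open — so {Ns} is the unique smallest valid adjustment set.

{Ns}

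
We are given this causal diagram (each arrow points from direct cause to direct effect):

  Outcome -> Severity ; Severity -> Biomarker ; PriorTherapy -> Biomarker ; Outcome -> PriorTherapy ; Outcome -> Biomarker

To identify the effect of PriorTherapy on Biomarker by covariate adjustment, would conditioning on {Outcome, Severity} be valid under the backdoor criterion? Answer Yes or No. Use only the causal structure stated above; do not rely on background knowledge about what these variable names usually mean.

Yes

Backdoor paths from PriorTherapy to Biomarker (paths whose first edge points into PriorTherapy):
  P1: PriorTherapy <- Outcome -> Severity -> Biomarker
  P2: PriorTherapy <- Outcome -> Biomarker
Condition 1 (no descendant of PriorTherapy in the set): holds — descendants of PriorTherapy are {Biomarker}; none are in {Outcome, Severity}.
Condition 2 (every backdoor path blocked by {Outcome, Severity}):
  P1: blocked at fork node Outcome ∈ conditioning set.
  P2: blocked at fork node Outcome ∈ conditioning set.
{Outcome, Severity} satisfies the backdoor criterion.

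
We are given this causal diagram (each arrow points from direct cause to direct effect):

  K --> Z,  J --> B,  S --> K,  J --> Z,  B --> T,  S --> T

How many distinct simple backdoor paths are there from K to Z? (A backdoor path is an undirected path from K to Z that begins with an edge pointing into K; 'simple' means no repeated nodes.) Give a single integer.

A backdoor path from K to Z is any simple undirected path whose first edge points into K (i.e. leaves K via a parent).
Parents of K: {S}.
Enumerating:
  P1: K <- S -> T <- B <- J -> Z
That exhausts the simple backdoor paths. Count: 1.

1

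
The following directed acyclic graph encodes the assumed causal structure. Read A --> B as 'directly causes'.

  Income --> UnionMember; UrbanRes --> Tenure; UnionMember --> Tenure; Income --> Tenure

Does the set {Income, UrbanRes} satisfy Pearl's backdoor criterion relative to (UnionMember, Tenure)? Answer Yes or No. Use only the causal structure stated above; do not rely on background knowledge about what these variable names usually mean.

Yes

Backdoor paths from UnionMember to Tenure (paths whose first edge points into UnionMember):
  P1: UnionMember <- Income -> Tenure
Condition 1 (no descendant of UnionMember in the set): holds — descendants of UnionMember are {Tenure}; none are in {Income, UrbanRes}.
Condition 2 (every backdoor path blocked by {Income, UrbanRes}):
  P1: blocked at fork node Income ∈ conditioning set.
{Income, UrbanRes} satisfies the backdoor criterion.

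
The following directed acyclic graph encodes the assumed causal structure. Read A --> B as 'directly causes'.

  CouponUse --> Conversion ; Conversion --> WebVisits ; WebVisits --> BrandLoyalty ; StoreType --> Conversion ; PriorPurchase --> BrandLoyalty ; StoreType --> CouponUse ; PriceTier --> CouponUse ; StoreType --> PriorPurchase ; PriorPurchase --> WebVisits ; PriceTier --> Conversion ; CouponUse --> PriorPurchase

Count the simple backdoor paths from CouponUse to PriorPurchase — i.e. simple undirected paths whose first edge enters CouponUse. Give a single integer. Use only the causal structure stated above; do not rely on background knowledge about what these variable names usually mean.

6

A backdoor path from CouponUse to PriorPurchase is any simple undirected path whose first edge points into CouponUse (i.e. leaves CouponUse via a parent).
Parents of CouponUse: {PriceTier, StoreType}.
Enumerating:
  P1: CouponUse <- StoreType -> PriorPurchase
  P2: CouponUse <- StoreType -> Conversion -> WebVisits <- PriorPurchase
  P3: CouponUse <- StoreType -> Conversion -> WebVisits -> BrandLoyalty <- PriorPurchase
  P4: CouponUse <- PriceTier -> Conversion <- StoreType -> PriorPurchase
  P5: CouponUse <- PriceTier -> Conversion -> WebVisits <- PriorPurchase
  P6: CouponUse <- PriceTier -> Conversion -> WebVisits -> BrandLoyalty <- PriorPurchase
That exhausts the simple backdoor paths. Count: 6.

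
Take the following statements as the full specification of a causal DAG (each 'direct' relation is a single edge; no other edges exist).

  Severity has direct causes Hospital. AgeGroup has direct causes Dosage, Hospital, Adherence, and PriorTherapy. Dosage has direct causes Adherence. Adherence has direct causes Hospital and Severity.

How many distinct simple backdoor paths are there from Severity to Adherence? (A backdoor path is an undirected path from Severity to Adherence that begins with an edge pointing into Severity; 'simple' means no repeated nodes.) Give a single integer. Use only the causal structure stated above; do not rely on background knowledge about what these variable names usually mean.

A backdoor path from Severity to Adherence is any simple undirected path whose first edge points into Severity (i.e. leaves Severity via a parent).
Parents of Severity: {Hospital}.
Enumerating:
  P1: Severity <- Hospital -> Adherence
  P2: Severity <- Hospital -> AgeGroup <- Adherence
  P3: Severity <- Hospital -> AgeGroup <- Dosage <- Adherence
That exhausts the simple backdoor paths. Count: 3.

3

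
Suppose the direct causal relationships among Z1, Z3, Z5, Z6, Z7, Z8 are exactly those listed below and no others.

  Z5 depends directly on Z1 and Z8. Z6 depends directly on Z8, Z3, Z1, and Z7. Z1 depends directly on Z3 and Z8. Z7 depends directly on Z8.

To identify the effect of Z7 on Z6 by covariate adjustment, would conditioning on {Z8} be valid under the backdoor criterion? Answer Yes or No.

Backdoor paths from Z7 to Z6 (paths whose first edge points into Z7):
  P1: Z7 <- Z8 -> Z1 <- Z3 -> Z6
  P2: Z7 <- Z8 -> Z1 -> Z6
  P3: Z7 <- Z8 -> Z5 <- Z1 <- Z3 -> Z6
  P4: Z7 <- Z8 -> Z5 <- Z1 -> Z6
  P5: Z7 <- Z8 -> Z6
Condition 1 (no descendant of Z7 in the set): holds — descendants of Z7 are {Z6}; none are in {Z8}.
Condition 2 (every backdoor path blocked by {Z8}):
  P1: blocked at fork node Z8 ∈ conditioning set.
  P2: blocked at fork node Z8 ∈ conditioning set.
  P3: blocked at fork node Z8 ∈ conditioning set.
  P4: blocked at fork node Z8 ∈ conditioning set.
  P5: blocked at fork node Z8 ∈ conditioning set.
{Z8} satisfies the backdoor criterion.

Yes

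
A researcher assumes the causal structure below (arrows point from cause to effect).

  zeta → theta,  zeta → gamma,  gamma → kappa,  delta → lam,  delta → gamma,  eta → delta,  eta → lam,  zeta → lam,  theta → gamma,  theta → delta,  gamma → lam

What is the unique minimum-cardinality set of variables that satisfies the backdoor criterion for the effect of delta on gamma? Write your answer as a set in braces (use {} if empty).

{theta}

Variables eligible for adjustment (non-descendants of delta, excluding delta and gamma): {eta, theta, zeta}.
Backdoor paths from delta to gamma:
  P1: delta <- eta -> lam <- zeta -> theta -> gamma
  P2: delta <- eta -> lam <- zeta -> gamma
  P3: delta <- eta -> lam <- gamma
  P4: delta <- theta <- zeta -> gamma
  P5: delta <- theta <- zeta -> lam <- gamma
  P6: delta <- theta -> gamma
The empty set is not sufficient: P4 (delta <- theta <- zeta -> gamma) has no collider blocking it and no conditioned non-collider, so it is open.
Try {theta}:
  P1: blocked at collider lam (neither it nor any descendant is in the conditioning set).
  P2: blocked at collider lam (neither it nor any descendant is in the conditioning set).
  P3: blocked at collider lam (neither it nor any descendant is in the conditioning set).
  P4: blocked at chain node theta ∈ conditioning set.
  P5: blocked at chain node theta ∈ conditioning set.
  P6: blocked at fork node theta ∈ conditioning set.
{theta} contains no descendant of delta and blocks every backdoor path.
No other singleton works — e.g. {zeta} leaves P6 open — so {theta} is the unique smallest valid adjustment set.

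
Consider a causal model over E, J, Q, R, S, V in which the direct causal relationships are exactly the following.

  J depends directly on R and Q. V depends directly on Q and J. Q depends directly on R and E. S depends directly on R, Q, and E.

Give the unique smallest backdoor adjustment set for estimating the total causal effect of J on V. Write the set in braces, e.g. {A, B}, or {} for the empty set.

{Q}

Variables eligible for adjustment (non-descendants of J, excluding J and V): {E, Q, R, S}.
Backdoor paths from J to V:
  P1: J <- R -> Q -> V
  P2: J <- R -> S <- E -> Q -> V
  P3: J <- R -> S <- Q -> V
  P4: J <- Q -> V
The empty set is not sufficient: P1 (J <- R -> Q -> V) has no collider blocking it and no conditioned non-collider, so it is open.
Try {Q}:
  P1: blocked at chain node Q ∈ conditioning set.
  P2: blocked at collider S (neither it nor any descendant is in the conditioning set).
  P3: blocked at collider S (neither it nor any descendant is in the conditioning set).
  P4: blocked at fork node Q ∈ conditioning set.
{Q} contains no descendant of J and blocks every backdoor path.
No other singleton works — e.g. {R} leaves P4 open — so {Q} is the unique smallest valid adjustment set.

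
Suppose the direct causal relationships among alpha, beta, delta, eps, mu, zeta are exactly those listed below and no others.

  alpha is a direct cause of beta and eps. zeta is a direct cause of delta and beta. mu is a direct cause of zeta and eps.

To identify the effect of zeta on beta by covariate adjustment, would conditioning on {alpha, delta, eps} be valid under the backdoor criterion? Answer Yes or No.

Backdoor paths from zeta to beta (paths whose first edge points into zeta):
  P1: zeta <- mu -> eps <- alpha -> beta
Condition 1 (no descendant of zeta in the set): FAILS — delta is a descendant of zeta.
Condition 2 (every backdoor path blocked by {alpha, delta, eps}):
  P1: blocked at fork node alpha ∈ conditioning set.
{alpha, delta, eps} does not satisfy the backdoor criterion.

No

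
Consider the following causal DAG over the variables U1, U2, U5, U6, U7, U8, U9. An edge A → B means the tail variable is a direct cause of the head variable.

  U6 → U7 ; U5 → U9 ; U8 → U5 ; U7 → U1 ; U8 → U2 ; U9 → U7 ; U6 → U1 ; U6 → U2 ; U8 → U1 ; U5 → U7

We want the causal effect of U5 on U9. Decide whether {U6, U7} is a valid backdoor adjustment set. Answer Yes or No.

No

Backdoor paths from U5 to U9 (paths whose first edge points into U5):
  P1: U5 <- U8 -> U2 <- U6 -> U7 <- U9
  P2: U5 <- U8 -> U2 <- U6 -> U1 <- U7 <- U9
  P3: U5 <- U8 -> U1 <- U6 -> U7 <- U9
  P4: U5 <- U8 -> U1 <- U7 <- U9
Condition 1 (no descendant of U5 in the set): FAILS — U7 is a descendant of U5.
Condition 2 (every backdoor path blocked by {U6, U7}):
  P1: blocked at collider U2 (neither it nor any descendant is in the conditioning set).
  P2: blocked at collider U2 (neither it nor any descendant is in the conditioning set).
  P3: blocked at collider U1 (neither it nor any descendant is in the conditioning set).
  P4: blocked at collider U1 (neither it nor any descendant is in the conditioning set).
{U6, U7} does not satisfy the backdoor criterion.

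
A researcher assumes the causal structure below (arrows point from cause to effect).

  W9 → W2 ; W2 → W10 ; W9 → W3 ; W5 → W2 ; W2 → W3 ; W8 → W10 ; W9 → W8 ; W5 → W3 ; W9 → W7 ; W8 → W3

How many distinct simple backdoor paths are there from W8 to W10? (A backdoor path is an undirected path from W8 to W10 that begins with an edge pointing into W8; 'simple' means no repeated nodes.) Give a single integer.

3

A backdoor path from W8 to W10 is any simple undirected path whose first edge points into W8 (i.e. leaves W8 via a parent).
Parents of W8: {W9}.
Enumerating:
  P1: W8 <- W9 -> W2 -> W10
  P2: W8 <- W9 -> W3 <- W5 -> W2 -> W10
  P3: W8 <- W9 -> W3 <- W2 -> W10
That exhausts the simple backdoor paths. Count: 3.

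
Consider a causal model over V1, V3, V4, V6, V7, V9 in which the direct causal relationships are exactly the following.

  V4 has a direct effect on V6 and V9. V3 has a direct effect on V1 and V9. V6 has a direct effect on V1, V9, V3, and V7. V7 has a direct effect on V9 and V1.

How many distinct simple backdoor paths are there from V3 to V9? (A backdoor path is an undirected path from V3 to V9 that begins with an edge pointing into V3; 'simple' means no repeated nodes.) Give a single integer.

A backdoor path from V3 to V9 is any simple undirected path whose first edge points into V3 (i.e. leaves V3 via a parent).
Parents of V3: {V6}.
Enumerating:
  P1: V3 <- V6 <- V4 -> V9
  P2: V3 <- V6 -> V7 -> V9
  P3: V3 <- V6 -> V9
  P4: V3 <- V6 -> V1 <- V7 -> V9
That exhausts the simple backdoor paths. Count: 4.

4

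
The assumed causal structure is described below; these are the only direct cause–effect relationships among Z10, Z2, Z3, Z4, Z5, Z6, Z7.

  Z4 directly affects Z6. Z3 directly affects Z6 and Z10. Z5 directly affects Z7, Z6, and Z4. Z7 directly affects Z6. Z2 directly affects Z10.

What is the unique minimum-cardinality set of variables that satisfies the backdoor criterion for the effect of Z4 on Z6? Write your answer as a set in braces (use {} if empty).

Variables eligible for adjustment (non-descendants of Z4, excluding Z4 and Z6): {Z10, Z2, Z3, Z5, Z7}.
Backdoor paths from Z4 to Z6:
  P1: Z4 <- Z5 -> Z7 -> Z6
  P2: Z4 <- Z5 -> Z6
The empty set is not sufficient: P1 (Z4 <- Z5 -> Z7 -> Z6) has no collider blocking it and no conditioned non-collider, so it is open.
Try {Z5}:
  P1: blocked at fork node Z5 ∈ conditioning set.
  P2: blocked at fork node Z5 ∈ conditioning set.
{Z5} contains no descendant of Z4 and blocks every backdoor path.
No other singleton works — e.g. {Z3} leaves P1 open — so {Z5} is the unique smallest valid adjustment set.

{Z5}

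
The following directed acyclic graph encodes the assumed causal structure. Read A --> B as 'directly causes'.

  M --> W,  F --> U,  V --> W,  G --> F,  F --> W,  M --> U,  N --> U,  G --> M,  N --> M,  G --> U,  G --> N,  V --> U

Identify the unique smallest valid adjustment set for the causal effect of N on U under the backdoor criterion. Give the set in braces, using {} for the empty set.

Variables eligible for adjustment (non-descendants of N, excluding N and U): {F, G, V}.
Backdoor paths from N to U:
  P1: N <- G -> F -> W <- M -> U
  P2: N <- G -> F -> W <- V -> U
  P3: N <- G -> F -> U
  P4: N <- G -> M -> W <- F -> U
  P5: N <- G -> M -> W <- V -> U
  P6: N <- G -> M -> U
  P7: N <- G -> U
The empty set is not sufficient: P3 (N <- G -> F -> U) has no collider blocking it and no conditioned non-collider, so it is open.
Try {G}:
  P1: blocked at fork node G ∈ conditioning set.
  P2: blocked at fork node G ∈ conditioning set.
  P3: blocked at fork node G ∈ conditioning set.
  P4: blocked at fork node G ∈ conditioning set.
  P5: blocked at fork node G ∈ conditioning set.
  P6: blocked at fork node G ∈ conditioning set.
  P7: blocked at fork node G ∈ conditioning set.
{G} contains no descendant of N and blocks every backdoor path.
No other singleton works — e.g. {F} leaves P6 open — so {G} is the unique smallest valid adjustment set.

{G}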